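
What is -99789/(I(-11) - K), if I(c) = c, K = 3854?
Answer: 99789/3865 ≈ 25.819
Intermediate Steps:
-99789/(I(-11) - K) = -99789/(-11 - 1*3854) = -99789/(-11 - 3854) = -99789/(-3865) = -99789*(-1/3865) = 99789/3865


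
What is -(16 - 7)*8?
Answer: -72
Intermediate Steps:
-(16 - 7)*8 = -9*8 = -1*72 = -72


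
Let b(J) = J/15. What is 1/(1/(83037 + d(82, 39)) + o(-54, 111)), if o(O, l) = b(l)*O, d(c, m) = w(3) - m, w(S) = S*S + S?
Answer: -16602/6634159 ≈ -0.0025025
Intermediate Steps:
w(S) = S + S² (w(S) = S² + S = S + S²)
d(c, m) = 12 - m (d(c, m) = 3*(1 + 3) - m = 3*4 - m = 12 - m)
b(J) = J/15 (b(J) = J*(1/15) = J/15)
o(O, l) = O*l/15 (o(O, l) = (l/15)*O = O*l/15)
1/(1/(83037 + d(82, 39)) + o(-54, 111)) = 1/(1/(83037 + (12 - 1*39)) + (1/15)*(-54)*111) = 1/(1/(83037 + (12 - 39)) - 1998/5) = 1/(1/(83037 - 27) - 1998/5) = 1/(1/83010 - 1998/5) = 1/(-6634159/16602) = -16602/6634159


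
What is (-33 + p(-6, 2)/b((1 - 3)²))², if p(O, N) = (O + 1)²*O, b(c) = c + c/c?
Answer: 3969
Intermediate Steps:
b(c) = 1 + c (b(c) = c + 1 = 1 + c)
p(O, N) = O*(1 + O)² (p(O, N) = (1 + O)²*O = O*(1 + O)²)
(-33 + p(-6, 2)/b((1 - 3)²))² = (-33 + (-6*(1 - 6)²)/(1 + (1 - 3)²))² = (-33 + (-6*(-5)²)/(1 + (-2)²))² = (-33 + (-6*25)/(1 + 4))² = (-33 - 150/5)² = (-33 - 150*⅕)² = (-33 - 30)² = (-63)² = 3969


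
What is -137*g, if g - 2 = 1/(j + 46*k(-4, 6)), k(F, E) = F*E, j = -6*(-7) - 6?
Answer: -292495/1068 ≈ -273.87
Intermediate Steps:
j = 36 (j = 42 - 6 = 36)
k(F, E) = E*F
g = 2135/1068 (g = 2 + 1/(36 + 46*(6*(-4))) = 2 + 1/(36 + 46*(-24)) = 2 + 1/(36 - 1104) = 2 + 1/(-1068) = 2 - 1/1068 = 2135/1068 ≈ 1.9991)
-137*g = -137*2135/1068 = -292495/1068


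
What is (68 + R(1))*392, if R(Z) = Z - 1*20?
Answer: 19208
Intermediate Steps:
R(Z) = -20 + Z (R(Z) = Z - 20 = -20 + Z)
(68 + R(1))*392 = (68 + (-20 + 1))*392 = (68 - 19)*392 = 49*392 = 19208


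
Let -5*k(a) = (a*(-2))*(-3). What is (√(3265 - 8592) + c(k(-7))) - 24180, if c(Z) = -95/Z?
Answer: -1016035/42 + I*√5327 ≈ -24191.0 + 72.986*I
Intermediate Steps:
k(a) = -6*a/5 (k(a) = -a*(-2)*(-3)/5 = -(-2*a)*(-3)/5 = -6*a/5)
(√(3265 - 8592) + c(k(-7))) - 24180 = (√(3265 - 8592) - 95/((-6/5*(-7)))) - 24180 = (√(-5327) - 95/42/5) - 24180 = (I*√5327 - 95*5/42) - 24180 = (I*√5327 - 475/42) - 24180 = (-475/42 + I*√5327) - 24180 = -1016035/42 + I*√5327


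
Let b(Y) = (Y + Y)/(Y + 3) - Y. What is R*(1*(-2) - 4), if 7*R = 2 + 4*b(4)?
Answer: 396/49 ≈ 8.0816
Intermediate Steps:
b(Y) = -Y + 2*Y/(3 + Y) (b(Y) = (2*Y)/(3 + Y) - Y = 2*Y/(3 + Y) - Y = -Y + 2*Y/(3 + Y))
R = -66/49 (R = (2 + 4*(-1*4*(1 + 4)/(3 + 4)))/7 = (2 + 4*(-1*4*5/7))/7 = (2 + 4*(-1*4*⅐*5))/7 = (2 + 4*(-20/7))/7 = (2 - 80/7)/7 = (⅐)*(-66/7) = -66/49 ≈ -1.3469)
R*(1*(-2) - 4) = -66*(1*(-2) - 4)/49 = -66*(-2 - 4)/49 = -66/49*(-6) = 396/49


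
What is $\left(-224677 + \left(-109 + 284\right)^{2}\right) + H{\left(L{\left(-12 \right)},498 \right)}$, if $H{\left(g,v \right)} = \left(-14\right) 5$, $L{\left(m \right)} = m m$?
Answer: $-194122$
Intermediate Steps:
$L{\left(m \right)} = m^{2}$
$H{\left(g,v \right)} = -70$
$\left(-224677 + \left(-109 + 284\right)^{2}\right) + H{\left(L{\left(-12 \right)},498 \right)} = \left(-224677 + \left(-109 + 284\right)^{2}\right) - 70 = \left(-224677 + 175^{2}\right) - 70 = \left(-224677 + 30625\right) - 70 = -194052 - 70 = -194122$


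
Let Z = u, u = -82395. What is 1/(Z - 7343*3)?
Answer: -1/104424 ≈ -9.5763e-6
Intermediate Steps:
Z = -82395
1/(Z - 7343*3) = 1/(-82395 - 7343*3) = 1/(-82395 - 22029) = 1/(-104424) = -1/104424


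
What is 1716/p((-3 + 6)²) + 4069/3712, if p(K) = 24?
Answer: 269477/3712 ≈ 72.596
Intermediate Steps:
1716/p((-3 + 6)²) + 4069/3712 = 1716/24 + 4069/3712 = 1716*(1/24) + 4069*(1/3712) = 143/2 + 4069/3712 = 269477/3712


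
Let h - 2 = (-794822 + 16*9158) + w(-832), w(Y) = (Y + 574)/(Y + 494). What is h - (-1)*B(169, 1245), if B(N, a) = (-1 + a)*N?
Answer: -74031335/169 ≈ -4.3806e+5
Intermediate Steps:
w(Y) = (574 + Y)/(494 + Y)
B(N, a) = N*(-1 + a)
h = -109561219/169 (h = 2 + ((-794822 + 16*9158) + (574 - 832)/(494 - 832)) = 2 + ((-794822 + 146528) - 258/(-338)) = 2 + (-648294 - 1/338*(-258)) = 2 + (-648294 + 129/169) = 2 - 109561557/169 = -109561219/169 ≈ -6.4829e+5)
h - (-1)*B(169, 1245) = -109561219/169 - (-1)*169*(-1 + 1245) = -109561219/169 - (-1)*169*1244 = -109561219/169 - (-1)*210236 = -109561219/169 - 1*(-210236) = -109561219/169 + 210236 = -74031335/169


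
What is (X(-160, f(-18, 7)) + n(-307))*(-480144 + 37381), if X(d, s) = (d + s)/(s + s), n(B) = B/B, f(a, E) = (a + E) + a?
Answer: -109362461/58 ≈ -1.8856e+6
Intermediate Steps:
f(a, E) = E + 2*a (f(a, E) = (E + a) + a = E + 2*a)
n(B) = 1
X(d, s) = (d + s)/(2*s) (X(d, s) = (d + s)/((2*s)) = (d + s)*(1/(2*s)) = (d + s)/(2*s))
(X(-160, f(-18, 7)) + n(-307))*(-480144 + 37381) = ((-160 + (7 + 2*(-18)))/(2*(7 + 2*(-18))) + 1)*(-480144 + 37381) = ((-160 + (7 - 36))/(2*(7 - 36)) + 1)*(-442763) = ((½)*(-160 - 29)/(-29) + 1)*(-442763) = ((½)*(-1/29)*(-189) + 1)*(-442763) = (189/58 + 1)*(-442763) = (247/58)*(-442763) = -109362461/58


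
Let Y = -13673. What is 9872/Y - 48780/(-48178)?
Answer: 95677862/329368897 ≈ 0.29049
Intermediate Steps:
9872/Y - 48780/(-48178) = 9872/(-13673) - 48780/(-48178) = 9872*(-1/13673) - 48780*(-1/48178) = -9872/13673 + 24390/24089 = 95677862/329368897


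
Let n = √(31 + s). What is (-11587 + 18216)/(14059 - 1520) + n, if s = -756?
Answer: 6629/12539 + 5*I*√29 ≈ 0.52867 + 26.926*I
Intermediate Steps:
n = 5*I*√29 (n = √(31 - 756) = √(-725) = 5*I*√29 ≈ 26.926*I)
(-11587 + 18216)/(14059 - 1520) + n = (-11587 + 18216)/(14059 - 1520) + 5*I*√29 = 6629/12539 + 5*I*√29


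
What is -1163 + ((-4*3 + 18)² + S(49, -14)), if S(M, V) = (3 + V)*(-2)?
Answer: -1105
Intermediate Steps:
S(M, V) = -6 - 2*V
-1163 + ((-4*3 + 18)² + S(49, -14)) = -1163 + ((-4*3 + 18)² + (-6 - 2*(-14))) = -1163 + ((-12 + 18)² + (-6 + 28)) = -1163 + (6² + 22) = -1163 + (36 + 22) = -1163 + 58 = -1105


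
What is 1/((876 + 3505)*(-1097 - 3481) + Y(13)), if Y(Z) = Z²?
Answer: -1/20056049 ≈ -4.9860e-8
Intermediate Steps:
1/((876 + 3505)*(-1097 - 3481) + Y(13)) = 1/((876 + 3505)*(-1097 - 3481) + 13²) = 1/(4381*(-4578) + 169) = 1/(-20056218 + 169) = 1/(-20056049) = -1/20056049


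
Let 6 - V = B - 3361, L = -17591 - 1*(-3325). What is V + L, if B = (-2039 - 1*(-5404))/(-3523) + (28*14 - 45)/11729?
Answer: -450322243429/41321267 ≈ -10898.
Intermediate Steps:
B = -38245604/41321267 (B = (-2039 + 5404)*(-1/3523) + (392 - 45)*(1/11729) = 3365*(-1/3523) + 347*(1/11729) = -3365/3523 + 347/11729 = -38245604/41321267 ≈ -0.92557)
L = -14266 (L = -17591 + 3325 = -14266)
V = 139166951593/41321267 (V = 6 - (-38245604/41321267 - 3361) = 6 - 1*(-138919023991/41321267) = 6 + 138919023991/41321267 = 139166951593/41321267 ≈ 3367.9)
V + L = 139166951593/41321267 - 14266 = -450322243429/41321267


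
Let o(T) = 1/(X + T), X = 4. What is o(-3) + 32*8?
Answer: 257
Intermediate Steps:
o(T) = 1/(4 + T)
o(-3) + 32*8 = 1/(4 - 3) + 32*8 = 1/1 + 256 = 1 + 256 = 257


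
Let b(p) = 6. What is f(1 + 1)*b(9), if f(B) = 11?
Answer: 66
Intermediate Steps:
f(1 + 1)*b(9) = 11*6 = 66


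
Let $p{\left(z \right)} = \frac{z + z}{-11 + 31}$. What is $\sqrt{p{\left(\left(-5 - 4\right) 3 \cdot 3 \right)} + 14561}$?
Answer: $\frac{\sqrt{1455290}}{10} \approx 120.64$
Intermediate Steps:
$p{\left(z \right)} = \frac{z}{10}$ ($p{\left(z \right)} = \frac{2 z}{20} = 2 z \frac{1}{20} = \frac{z}{10}$)
$\sqrt{p{\left(\left(-5 - 4\right) 3 \cdot 3 \right)} + 14561} = \sqrt{\frac{\left(-5 - 4\right) 3 \cdot 3}{10} + 14561} = \sqrt{\frac{\left(-9\right) 3 \cdot 3}{10} + 14561} = \sqrt{\frac{\left(-27\right) 3}{10} + 14561} = \sqrt{\frac{1}{10} \left(-81\right) + 14561} = \sqrt{- \frac{81}{10} + 14561} = \sqrt{\frac{145529}{10}} = \frac{\sqrt{1455290}}{10}$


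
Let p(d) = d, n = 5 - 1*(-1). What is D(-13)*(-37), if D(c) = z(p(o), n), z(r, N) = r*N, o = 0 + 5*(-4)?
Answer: 4440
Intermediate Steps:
n = 6 (n = 5 + 1 = 6)
o = -20 (o = 0 - 20 = -20)
z(r, N) = N*r
D(c) = -120 (D(c) = 6*(-20) = -120)
D(-13)*(-37) = -120*(-37) = 4440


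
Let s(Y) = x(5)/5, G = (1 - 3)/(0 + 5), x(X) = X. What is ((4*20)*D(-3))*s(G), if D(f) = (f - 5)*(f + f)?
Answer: 3840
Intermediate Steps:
G = -⅖ (G = -2/5 = -2*⅕ = -⅖ ≈ -0.40000)
D(f) = 2*f*(-5 + f) (D(f) = (-5 + f)*(2*f) = 2*f*(-5 + f))
s(Y) = 1 (s(Y) = 5/5 = 5*(⅕) = 1)
((4*20)*D(-3))*s(G) = ((4*20)*(2*(-3)*(-5 - 3)))*1 = (80*(2*(-3)*(-8)))*1 = (80*48)*1 = 3840*1 = 3840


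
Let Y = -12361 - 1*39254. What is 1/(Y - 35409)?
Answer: -1/87024 ≈ -1.1491e-5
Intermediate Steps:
Y = -51615 (Y = -12361 - 39254 = -51615)
1/(Y - 35409) = 1/(-51615 - 35409) = 1/(-87024) = -1/87024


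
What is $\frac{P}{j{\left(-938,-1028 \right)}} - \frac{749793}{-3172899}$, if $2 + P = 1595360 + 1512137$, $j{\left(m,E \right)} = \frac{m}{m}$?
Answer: $\frac{3286589509266}{1057633} \approx 3.1075 \cdot 10^{6}$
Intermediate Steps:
$j{\left(m,E \right)} = 1$
$P = 3107495$ ($P = -2 + \left(1595360 + 1512137\right) = -2 + 3107497 = 3107495$)
$\frac{P}{j{\left(-938,-1028 \right)}} - \frac{749793}{-3172899} = \frac{3107495}{1} - \frac{749793}{-3172899} = 3107495 \cdot 1 - - \frac{249931}{1057633} = 3107495 + \frac{249931}{1057633} = \frac{3286589509266}{1057633}$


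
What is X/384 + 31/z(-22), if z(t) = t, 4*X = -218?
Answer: -13103/8448 ≈ -1.5510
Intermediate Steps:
X = -109/2 (X = (¼)*(-218) = -109/2 ≈ -54.500)
X/384 + 31/z(-22) = -109/2/384 + 31/(-22) = -109/2*1/384 + 31*(-1/22) = -109/768 - 31/22 = -13103/8448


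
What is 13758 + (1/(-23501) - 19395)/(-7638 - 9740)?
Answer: 2809614101210/204200189 ≈ 13759.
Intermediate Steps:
13758 + (1/(-23501) - 19395)/(-7638 - 9740) = 13758 + (-1/23501 - 19395)/(-17378) = 13758 - 455801896/23501*(-1/17378) = 13758 + 227900948/204200189 = 2809614101210/204200189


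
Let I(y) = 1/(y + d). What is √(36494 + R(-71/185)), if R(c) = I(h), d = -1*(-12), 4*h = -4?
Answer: √4415785/11 ≈ 191.03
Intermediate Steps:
h = -1 (h = (¼)*(-4) = -1)
d = 12
I(y) = 1/(12 + y) (I(y) = 1/(y + 12) = 1/(12 + y))
R(c) = 1/11 (R(c) = 1/(12 - 1) = 1/11)
√(36494 + R(-71/185)) = √(36494 + 1/11) = √(401435/11) = √4415785/11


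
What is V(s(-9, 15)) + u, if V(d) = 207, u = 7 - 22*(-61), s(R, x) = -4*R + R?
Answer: 1556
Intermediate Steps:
s(R, x) = -3*R
u = 1349 (u = 7 + 1342 = 1349)
V(s(-9, 15)) + u = 207 + 1349 = 1556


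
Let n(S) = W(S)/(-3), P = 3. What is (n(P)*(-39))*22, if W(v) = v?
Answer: 858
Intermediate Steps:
n(S) = -S/3 (n(S) = S/(-3) = S*(-⅓) = -S/3)
(n(P)*(-39))*22 = (-⅓*3*(-39))*22 = -1*(-39)*22 = 39*22 = 858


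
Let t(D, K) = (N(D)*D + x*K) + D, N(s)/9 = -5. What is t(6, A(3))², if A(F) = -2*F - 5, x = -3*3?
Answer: 27225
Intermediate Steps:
N(s) = -45 (N(s) = 9*(-5) = -45)
x = -9
A(F) = -5 - 2*F
t(D, K) = -44*D - 9*K (t(D, K) = (-45*D - 9*K) + D = -44*D - 9*K)
t(6, A(3))² = (-44*6 - 9*(-5 - 2*3))² = (-264 - 9*(-5 - 6))² = (-264 - 9*(-11))² = (-264 + 99)² = (-165)² = 27225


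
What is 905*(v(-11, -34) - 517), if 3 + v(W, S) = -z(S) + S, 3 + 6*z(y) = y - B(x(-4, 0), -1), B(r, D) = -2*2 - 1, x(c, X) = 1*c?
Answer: -1489630/3 ≈ -4.9654e+5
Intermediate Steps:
x(c, X) = c
B(r, D) = -5 (B(r, D) = -4 - 1 = -5)
z(y) = ⅓ + y/6 (z(y) = -½ + (y - 1*(-5))/6 = -½ + (y + 5)/6 = -½ + (5 + y)/6 = -½ + (⅚ + y/6) = ⅓ + y/6)
v(W, S) = -10/3 + 5*S/6 (v(W, S) = -3 + (-(⅓ + S/6) + S) = -3 + ((-⅓ - S/6) + S) = -3 + (-⅓ + 5*S/6) = -10/3 + 5*S/6)
905*(v(-11, -34) - 517) = 905*((-10/3 + (⅚)*(-34)) - 517) = 905*((-10/3 - 85/3) - 517) = 905*(-95/3 - 517) = 905*(-1646/3) = -1489630/3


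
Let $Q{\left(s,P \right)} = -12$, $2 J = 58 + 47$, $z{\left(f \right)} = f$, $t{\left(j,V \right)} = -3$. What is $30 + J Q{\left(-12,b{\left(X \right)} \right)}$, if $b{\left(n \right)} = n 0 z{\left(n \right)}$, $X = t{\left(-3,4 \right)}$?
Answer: $-600$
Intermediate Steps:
$X = -3$
$J = \frac{105}{2}$ ($J = \frac{58 + 47}{2} = \frac{1}{2} \cdot 105 = \frac{105}{2} \approx 52.5$)
$b{\left(n \right)} = 0$ ($b{\left(n \right)} = n 0 n = 0 n = 0$)
$30 + J Q{\left(-12,b{\left(X \right)} \right)} = 30 + \frac{105}{2} \left(-12\right) = 30 - 630 = -600$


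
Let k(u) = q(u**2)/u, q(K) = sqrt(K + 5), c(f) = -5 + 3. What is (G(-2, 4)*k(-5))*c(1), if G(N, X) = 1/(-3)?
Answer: -2*sqrt(30)/15 ≈ -0.73030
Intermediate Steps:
G(N, X) = -1/3
c(f) = -2
q(K) = sqrt(5 + K)
k(u) = sqrt(5 + u**2)/u
(G(-2, 4)*k(-5))*c(1) = -sqrt(5 + (-5)**2)/(3*(-5))*(-2) = -(-1)*sqrt(5 + 25)/15*(-2) = -(-1)*sqrt(30)/15*(-2) = (sqrt(30)/15)*(-2) = -2*sqrt(30)/15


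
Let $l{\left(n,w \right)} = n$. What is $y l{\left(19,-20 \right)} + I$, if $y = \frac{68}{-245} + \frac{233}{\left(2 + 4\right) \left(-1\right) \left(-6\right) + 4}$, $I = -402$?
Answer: $- \frac{581333}{1960} \approx -296.6$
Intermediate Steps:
$y = \frac{10873}{1960}$ ($y = 68 \left(- \frac{1}{245}\right) + \frac{233}{6 \left(-1\right) \left(-6\right) + 4} = - \frac{68}{245} + \frac{233}{\left(-6\right) \left(-6\right) + 4} = - \frac{68}{245} + \frac{233}{36 + 4} = - \frac{68}{245} + \frac{233}{40} = \frac{10873}{1960} \approx 5.5474$)
$y l{\left(19,-20 \right)} + I = \frac{10873}{1960} \cdot 19 - 402 = \frac{206587}{1960} - 402 = - \frac{581333}{1960}$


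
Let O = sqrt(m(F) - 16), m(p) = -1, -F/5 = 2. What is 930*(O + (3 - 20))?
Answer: -15810 + 930*I*sqrt(17) ≈ -15810.0 + 3834.5*I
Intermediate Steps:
F = -10 (F = -5*2 = -10)
O = I*sqrt(17) (O = sqrt(-1 - 16) = sqrt(-17) = I*sqrt(17) ≈ 4.1231*I)
930*(O + (3 - 20)) = 930*(I*sqrt(17) + (3 - 20)) = 930*(I*sqrt(17) - 17) = 930*(-17 + I*sqrt(17)) = -15810 + 930*I*sqrt(17)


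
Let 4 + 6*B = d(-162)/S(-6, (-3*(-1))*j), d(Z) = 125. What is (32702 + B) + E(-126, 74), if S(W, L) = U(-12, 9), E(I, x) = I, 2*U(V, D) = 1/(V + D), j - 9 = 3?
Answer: 97351/3 ≈ 32450.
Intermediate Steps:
j = 12 (j = 9 + 3 = 12)
U(V, D) = 1/(2*(D + V)) (U(V, D) = 1/(2*(V + D)) = 1/(2*(D + V)))
S(W, L) = -⅙ (S(W, L) = 1/(2*(9 - 12)) = (½)/(-3) = (½)*(-⅓) = -⅙)
B = -377/3 (B = -⅔ + (125/(-⅙))/6 = -⅔ + (125*(-6))/6 = -⅔ + (⅙)*(-750) = -⅔ - 125 = -377/3 ≈ -125.67)
(32702 + B) + E(-126, 74) = (32702 - 377/3) - 126 = 97729/3 - 126 = 97351/3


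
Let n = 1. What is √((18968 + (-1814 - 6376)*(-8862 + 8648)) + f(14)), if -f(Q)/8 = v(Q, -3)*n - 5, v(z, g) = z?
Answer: 2*√442889 ≈ 1331.0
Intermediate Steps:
f(Q) = 40 - 8*Q (f(Q) = -8*(Q*1 - 5) = -8*(Q - 5) = -8*(-5 + Q) = 40 - 8*Q)
√((18968 + (-1814 - 6376)*(-8862 + 8648)) + f(14)) = √((18968 + (-1814 - 6376)*(-8862 + 8648)) + (40 - 8*14)) = √((18968 - 8190*(-214)) + (40 - 112)) = √((18968 + 1752660) - 72) = √(1771628 - 72) = √1771556 = 2*√442889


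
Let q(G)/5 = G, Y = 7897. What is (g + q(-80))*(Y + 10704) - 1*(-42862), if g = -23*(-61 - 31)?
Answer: 31962178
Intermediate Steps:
q(G) = 5*G
g = 2116 (g = -23*(-92) = 2116)
(g + q(-80))*(Y + 10704) - 1*(-42862) = (2116 + 5*(-80))*(7897 + 10704) - 1*(-42862) = (2116 - 400)*18601 + 42862 = 1716*18601 + 42862 = 31919316 + 42862 = 31962178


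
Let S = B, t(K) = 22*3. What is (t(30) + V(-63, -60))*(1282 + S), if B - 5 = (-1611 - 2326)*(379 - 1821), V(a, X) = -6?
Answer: 340706460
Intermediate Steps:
t(K) = 66
B = 5677159 (B = 5 + (-1611 - 2326)*(379 - 1821) = 5 - 3937*(-1442) = 5 + 5677154 = 5677159)
S = 5677159
(t(30) + V(-63, -60))*(1282 + S) = (66 - 6)*(1282 + 5677159) = 60*5678441 = 340706460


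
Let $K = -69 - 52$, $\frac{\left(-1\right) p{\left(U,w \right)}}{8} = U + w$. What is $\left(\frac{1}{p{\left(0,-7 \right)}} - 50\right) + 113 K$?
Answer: $- \frac{768487}{56} \approx -13723.0$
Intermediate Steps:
$p{\left(U,w \right)} = - 8 U - 8 w$ ($p{\left(U,w \right)} = - 8 \left(U + w\right) = - 8 U - 8 w$)
$K = -121$
$\left(\frac{1}{p{\left(0,-7 \right)}} - 50\right) + 113 K = \left(\frac{1}{\left(-8\right) 0 - -56} - 50\right) + 113 \left(-121\right) = \left(\frac{1}{0 + 56} - 50\right) - 13673 = \left(\frac{1}{56} - 50\right) - 13673 = - \frac{2799}{56} - 13673 = - \frac{768487}{56}$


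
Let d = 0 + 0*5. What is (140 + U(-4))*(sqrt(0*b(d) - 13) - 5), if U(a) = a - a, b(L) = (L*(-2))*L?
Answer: -700 + 140*I*sqrt(13) ≈ -700.0 + 504.78*I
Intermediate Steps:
d = 0 (d = 0 + 0 = 0)
b(L) = -2*L**2 (b(L) = (-2*L)*L = -2*L**2)
U(a) = 0
(140 + U(-4))*(sqrt(0*b(d) - 13) - 5) = (140 + 0)*(sqrt(0*(-2*0**2) - 13) - 5) = 140*(sqrt(0*(-2*0) - 13) - 5) = 140*(sqrt(0*0 - 13) - 5) = 140*(sqrt(0 - 13) - 5) = 140*(sqrt(-13) - 5) = 140*(I*sqrt(13) - 5) = 140*(-5 + I*sqrt(13)) = -700 + 140*I*sqrt(13)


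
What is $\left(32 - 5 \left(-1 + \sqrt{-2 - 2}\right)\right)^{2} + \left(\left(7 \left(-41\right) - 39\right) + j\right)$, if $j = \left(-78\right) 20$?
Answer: $-617 - 740 i \approx -617.0 - 740.0 i$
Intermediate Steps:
$j = -1560$
$\left(32 - 5 \left(-1 + \sqrt{-2 - 2}\right)\right)^{2} + \left(\left(7 \left(-41\right) - 39\right) + j\right) = \left(32 - 5 \left(-1 + \sqrt{-2 - 2}\right)\right)^{2} + \left(\left(7 \left(-41\right) - 39\right) - 1560\right) = \left(32 - 5 \left(-1 + \sqrt{-4}\right)\right)^{2} - 1886 = \left(32 - 5 \left(-1 + 2 i\right)\right)^{2} - 1886 = \left(32 + \left(5 - 10 i\right)\right)^{2} - 1886 = \left(37 - 10 i\right)^{2} - 1886 = -1886 + \left(37 - 10 i\right)^{2}$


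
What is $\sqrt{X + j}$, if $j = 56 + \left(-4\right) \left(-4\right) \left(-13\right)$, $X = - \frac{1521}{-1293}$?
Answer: $\frac{i \sqrt{28017155}}{431} \approx 12.281 i$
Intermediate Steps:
$X = \frac{507}{431}$ ($X = \left(-1521\right) \left(- \frac{1}{1293}\right) = \frac{507}{431} \approx 1.1763$)
$j = -152$ ($j = 56 + 16 \left(-13\right) = 56 - 208 = -152$)
$\sqrt{X + j} = \sqrt{\frac{507}{431} - 152} = \sqrt{- \frac{65005}{431}} = \frac{i \sqrt{28017155}}{431}$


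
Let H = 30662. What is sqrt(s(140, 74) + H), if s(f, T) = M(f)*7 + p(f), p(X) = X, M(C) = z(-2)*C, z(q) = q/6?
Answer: sqrt(274278)/3 ≈ 174.57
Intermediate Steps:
z(q) = q/6 (z(q) = q*(1/6) = q/6)
M(C) = -C/3 (M(C) = ((1/6)*(-2))*C = -C/3)
s(f, T) = -4*f/3 (s(f, T) = -f/3*7 + f = -7*f/3 + f = -4*f/3)
sqrt(s(140, 74) + H) = sqrt(-4/3*140 + 30662) = sqrt(-560/3 + 30662) = sqrt(91426/3) = sqrt(274278)/3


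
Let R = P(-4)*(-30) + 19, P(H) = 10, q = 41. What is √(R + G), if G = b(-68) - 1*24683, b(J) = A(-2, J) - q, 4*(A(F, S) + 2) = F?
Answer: I*√100030/2 ≈ 158.14*I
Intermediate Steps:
A(F, S) = -2 + F/4
b(J) = -87/2 (b(J) = (-2 + (¼)*(-2)) - 1*41 = (-2 - ½) - 41 = -5/2 - 41 = -87/2)
G = -49453/2 (G = -87/2 - 1*24683 = -87/2 - 24683 = -49453/2 ≈ -24727.)
R = -281 (R = 10*(-30) + 19 = -300 + 19 = -281)
√(R + G) = √(-281 - 49453/2) = √(-50015/2) = I*√100030/2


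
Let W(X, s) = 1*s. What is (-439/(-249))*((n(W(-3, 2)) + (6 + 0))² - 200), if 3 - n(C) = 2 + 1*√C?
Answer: -65411/249 - 6146*√2/249 ≈ -297.60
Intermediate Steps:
W(X, s) = s
n(C) = 1 - √C (n(C) = 3 - (2 + 1*√C) = 3 - (2 + √C) = 3 + (-2 - √C) = 1 - √C)
(-439/(-249))*((n(W(-3, 2)) + (6 + 0))² - 200) = (-439/(-249))*(((1 - √2) + (6 + 0))² - 200) = (-439*(-1/249))*(((1 - √2) + 6)² - 200) = 439*((7 - √2)² - 200)/249 = 439*(-200 + (7 - √2)²)/249 = -87800/249 + 439*(7 - √2)²/249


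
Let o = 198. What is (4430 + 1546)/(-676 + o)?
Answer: -2988/239 ≈ -12.502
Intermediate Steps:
(4430 + 1546)/(-676 + o) = (4430 + 1546)/(-676 + 198) = 5976/(-478) = 5976*(-1/478) = -2988/239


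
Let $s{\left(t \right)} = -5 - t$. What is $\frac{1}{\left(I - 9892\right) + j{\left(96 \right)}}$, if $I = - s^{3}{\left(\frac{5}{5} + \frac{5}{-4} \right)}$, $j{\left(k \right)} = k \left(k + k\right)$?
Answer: $\frac{64}{553419} \approx 0.00011564$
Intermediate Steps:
$j{\left(k \right)} = 2 k^{2}$ ($j{\left(k \right)} = k 2 k = 2 k^{2}$)
$I = \frac{6859}{64}$ ($I = - \left(-5 - \left(\frac{5}{5} + \frac{5}{-4}\right)\right)^{3} = - \left(-5 - \left(5 \cdot \frac{1}{5} + 5 \left(- \frac{1}{4}\right)\right)\right)^{3} = - \left(-5 - \left(1 - \frac{5}{4}\right)\right)^{3} = - \left(-5 - - \frac{1}{4}\right)^{3} = - \left(-5 + \frac{1}{4}\right)^{3} = - \left(- \frac{19}{4}\right)^{3} = \left(-1\right) \left(- \frac{6859}{64}\right) = \frac{6859}{64} \approx 107.17$)
$\frac{1}{\left(I - 9892\right) + j{\left(96 \right)}} = \frac{1}{\left(\frac{6859}{64} - 9892\right) + 2 \cdot 96^{2}} = \frac{1}{- \frac{626229}{64} + 2 \cdot 9216} = \frac{1}{- \frac{626229}{64} + 18432} = \frac{1}{\frac{553419}{64}} = \frac{64}{553419}$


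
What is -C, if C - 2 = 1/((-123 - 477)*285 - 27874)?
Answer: -397747/198874 ≈ -2.0000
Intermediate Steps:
C = 397747/198874 (C = 2 + 1/((-123 - 477)*285 - 27874) = 2 + 1/(-600*285 - 27874) = 2 + 1/(-171000 - 27874) = 2 + 1/(-198874) = 2 - 1/198874 = 397747/198874 ≈ 2.0000)
-C = -1*397747/198874 = -397747/198874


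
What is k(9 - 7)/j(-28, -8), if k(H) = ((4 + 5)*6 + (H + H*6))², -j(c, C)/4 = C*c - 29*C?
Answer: -289/114 ≈ -2.5351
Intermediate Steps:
j(c, C) = 116*C - 4*C*c (j(c, C) = -4*(C*c - 29*C) = -4*(-29*C + C*c) = 116*C - 4*C*c)
k(H) = (54 + 7*H)² (k(H) = (9*6 + (H + 6*H))² = (54 + 7*H)²)
k(9 - 7)/j(-28, -8) = (54 + 7*(9 - 7))²/((4*(-8)*(29 - 1*(-28)))) = (54 + 7*2)²/((4*(-8)*(29 + 28))) = (54 + 14)²/((4*(-8)*57)) = 68²/(-1824) = 4624*(-1/1824) = -289/114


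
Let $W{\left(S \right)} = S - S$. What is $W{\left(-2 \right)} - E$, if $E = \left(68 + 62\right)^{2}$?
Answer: $-16900$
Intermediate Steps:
$W{\left(S \right)} = 0$
$E = 16900$ ($E = 130^{2} = 16900$)
$W{\left(-2 \right)} - E = 0 - 16900 = -16900$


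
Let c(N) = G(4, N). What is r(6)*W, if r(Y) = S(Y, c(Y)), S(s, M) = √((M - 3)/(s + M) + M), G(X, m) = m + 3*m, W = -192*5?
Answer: -96*√2470 ≈ -4771.1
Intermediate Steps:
W = -960
G(X, m) = 4*m
c(N) = 4*N
S(s, M) = √(M + (-3 + M)/(M + s)) (S(s, M) = √((-3 + M)/(M + s) + M) = √(M + (-3 + M)/(M + s)))
r(Y) = √5*√((-3 + 4*Y + 20*Y²)/Y)/5 (r(Y) = √((-3 + 4*Y + (4*Y)*(4*Y + Y))/(4*Y + Y)) = √((-3 + 4*Y + (4*Y)*(5*Y))/((5*Y))) = √((1/(5*Y))*(-3 + 4*Y + 20*Y²)) = √((-3 + 4*Y + 20*Y²)/(5*Y)) = √5*√((-3 + 4*Y + 20*Y²)/Y)/5)
r(6)*W = (√(20 - 15/6 + 100*6)/5)*(-960) = (√(20 - 15*⅙ + 600)/5)*(-960) = (√(20 - 5/2 + 600)/5)*(-960) = (√(1235/2)/5)*(-960) = ((√2470/2)/5)*(-960) = (√2470/10)*(-960) = -96*√2470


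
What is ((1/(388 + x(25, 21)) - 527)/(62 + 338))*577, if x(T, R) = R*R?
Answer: -126040457/165800 ≈ -760.20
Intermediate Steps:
x(T, R) = R**2
((1/(388 + x(25, 21)) - 527)/(62 + 338))*577 = ((1/(388 + 21**2) - 527)/(62 + 338))*577 = ((1/(388 + 441) - 527)/400)*577 = ((1/829 - 527)*(1/400))*577 = -436882/829*1/400*577 = -218441/165800*577 = -126040457/165800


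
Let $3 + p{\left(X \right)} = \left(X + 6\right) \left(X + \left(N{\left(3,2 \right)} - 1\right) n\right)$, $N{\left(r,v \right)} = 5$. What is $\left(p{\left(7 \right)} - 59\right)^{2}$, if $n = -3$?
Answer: $16129$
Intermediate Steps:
$p{\left(X \right)} = -3 + \left(-12 + X\right) \left(6 + X\right)$ ($p{\left(X \right)} = -3 + \left(X + 6\right) \left(X + \left(5 - 1\right) \left(-3\right)\right) = -3 + \left(6 + X\right) \left(X + 4 \left(-3\right)\right) = -3 + \left(6 + X\right) \left(X - 12\right) = -3 + \left(6 + X\right) \left(-12 + X\right) = -3 + \left(-12 + X\right) \left(6 + X\right)$)
$\left(p{\left(7 \right)} - 59\right)^{2} = \left(\left(-75 + 7^{2} - 42\right) - 59\right)^{2} = \left(\left(-75 + 49 - 42\right) - 59\right)^{2} = \left(-68 - 59\right)^{2} = \left(-127\right)^{2} = 16129$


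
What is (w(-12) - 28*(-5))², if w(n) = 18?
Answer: 24964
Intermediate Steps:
(w(-12) - 28*(-5))² = (18 - 28*(-5))² = (18 + 140)² = 158² = 24964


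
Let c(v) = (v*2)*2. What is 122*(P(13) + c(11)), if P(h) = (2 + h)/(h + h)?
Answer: 70699/13 ≈ 5438.4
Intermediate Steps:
P(h) = (2 + h)/(2*h) (P(h) = (2 + h)/((2*h)) = (2 + h)*(1/(2*h)) = (2 + h)/(2*h))
c(v) = 4*v (c(v) = (2*v)*2 = 4*v)
122*(P(13) + c(11)) = 122*((1/2)*(2 + 13)/13 + 4*11) = 122*((1/2)*(1/13)*15 + 44) = 122*(15/26 + 44) = 122*(1159/26) = 70699/13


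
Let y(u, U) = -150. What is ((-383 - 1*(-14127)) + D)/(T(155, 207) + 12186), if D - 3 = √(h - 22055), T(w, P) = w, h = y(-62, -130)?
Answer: 13747/12341 + I*√22205/12341 ≈ 1.1139 + 0.012075*I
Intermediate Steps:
h = -150
D = 3 + I*√22205 (D = 3 + √(-150 - 22055) = 3 + √(-22205) = 3 + I*√22205 ≈ 3.0 + 149.01*I)
((-383 - 1*(-14127)) + D)/(T(155, 207) + 12186) = ((-383 - 1*(-14127)) + (3 + I*√22205))/(155 + 12186) = ((-383 + 14127) + (3 + I*√22205))/12341 = (13744 + (3 + I*√22205))*(1/12341) = (13747 + I*√22205)*(1/12341) = 13747/12341 + I*√22205/12341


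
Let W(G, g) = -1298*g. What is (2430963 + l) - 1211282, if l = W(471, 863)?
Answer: 99507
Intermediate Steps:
l = -1120174 (l = -1298*863 = -1120174)
(2430963 + l) - 1211282 = (2430963 - 1120174) - 1211282 = 1310789 - 1211282 = 99507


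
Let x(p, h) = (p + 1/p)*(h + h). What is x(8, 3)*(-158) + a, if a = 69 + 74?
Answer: -15119/2 ≈ -7559.5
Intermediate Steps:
a = 143
x(p, h) = 2*h*(p + 1/p) (x(p, h) = (p + 1/p)*(2*h) = 2*h*(p + 1/p))
x(8, 3)*(-158) + a = (2*3*(1 + 8²)/8)*(-158) + 143 = (2*3*(⅛)*(1 + 64))*(-158) + 143 = (2*3*(⅛)*65)*(-158) + 143 = (195/4)*(-158) + 143 = -15405/2 + 143 = -15119/2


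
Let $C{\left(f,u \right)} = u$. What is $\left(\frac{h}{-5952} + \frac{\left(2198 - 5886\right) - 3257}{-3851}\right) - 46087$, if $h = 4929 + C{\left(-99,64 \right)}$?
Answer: $- \frac{1056345023627}{22921152} \approx -46086.0$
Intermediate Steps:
$h = 4993$ ($h = 4929 + 64 = 4993$)
$\left(\frac{h}{-5952} + \frac{\left(2198 - 5886\right) - 3257}{-3851}\right) - 46087 = \left(\frac{4993}{-5952} + \frac{\left(2198 - 5886\right) - 3257}{-3851}\right) - 46087 = \left(4993 \left(- \frac{1}{5952}\right) + \left(-3688 - 3257\right) \left(- \frac{1}{3851}\right)\right) - 46087 = \left(- \frac{4993}{5952} - - \frac{6945}{3851}\right) - 46087 = \left(- \frac{4993}{5952} + \frac{6945}{3851}\right) - 46087 = \frac{22108597}{22921152} - 46087 = - \frac{1056345023627}{22921152}$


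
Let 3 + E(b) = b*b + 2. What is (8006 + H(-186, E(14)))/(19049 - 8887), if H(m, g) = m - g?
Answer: 7625/10162 ≈ 0.75034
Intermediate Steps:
E(b) = -1 + b² (E(b) = -3 + (b*b + 2) = -3 + (b² + 2) = -3 + (2 + b²) = -1 + b²)
(8006 + H(-186, E(14)))/(19049 - 8887) = (8006 + (-186 - (-1 + 14²)))/(19049 - 8887) = (8006 + (-186 - (-1 + 196)))/10162 = (8006 + (-186 - 1*195))*(1/10162) = (8006 + (-186 - 195))*(1/10162) = (8006 - 381)*(1/10162) = 7625*(1/10162) = 7625/10162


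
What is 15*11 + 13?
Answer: 178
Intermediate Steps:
15*11 + 13 = 165 + 13 = 178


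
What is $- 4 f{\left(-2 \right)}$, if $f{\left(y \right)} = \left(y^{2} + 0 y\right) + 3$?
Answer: $-28$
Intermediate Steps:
$f{\left(y \right)} = 3 + y^{2}$ ($f{\left(y \right)} = \left(y^{2} + 0\right) + 3 = y^{2} + 3 = 3 + y^{2}$)
$- 4 f{\left(-2 \right)} = - 4 \left(3 + \left(-2\right)^{2}\right) = - 4 \left(3 + 4\right) = \left(-4\right) 7 = -28$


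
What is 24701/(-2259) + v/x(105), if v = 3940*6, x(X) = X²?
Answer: -4865017/553455 ≈ -8.7903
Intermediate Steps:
v = 23640
24701/(-2259) + v/x(105) = 24701/(-2259) + 23640/(105²) = 24701*(-1/2259) + 23640/11025 = -24701/2259 + 23640*(1/11025) = -24701/2259 + 1576/735 = -4865017/553455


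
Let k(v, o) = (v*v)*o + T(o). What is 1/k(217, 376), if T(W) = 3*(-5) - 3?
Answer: 1/17705446 ≈ 5.6480e-8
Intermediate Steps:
T(W) = -18 (T(W) = -15 - 3 = -18)
k(v, o) = -18 + o*v² (k(v, o) = (v*v)*o - 18 = v²*o - 18 = o*v² - 18 = -18 + o*v²)
1/k(217, 376) = 1/(-18 + 376*217²) = 1/(-18 + 376*47089) = 1/(-18 + 17705464) = 1/17705446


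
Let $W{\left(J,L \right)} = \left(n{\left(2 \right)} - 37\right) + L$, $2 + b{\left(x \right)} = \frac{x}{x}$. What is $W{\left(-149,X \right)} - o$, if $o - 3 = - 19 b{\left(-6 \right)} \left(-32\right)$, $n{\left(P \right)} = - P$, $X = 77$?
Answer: $643$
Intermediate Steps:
$b{\left(x \right)} = -1$ ($b{\left(x \right)} = -2 + \frac{x}{x} = -2 + 1 = -1$)
$o = -605$ ($o = 3 + \left(-19\right) \left(-1\right) \left(-32\right) = 3 + 19 \left(-32\right) = 3 - 608 = -605$)
$W{\left(J,L \right)} = -39 + L$ ($W{\left(J,L \right)} = \left(\left(-1\right) 2 - 37\right) + L = \left(-2 - 37\right) + L = -39 + L$)
$W{\left(-149,X \right)} - o = \left(-39 + 77\right) - -605 = 38 + 605 = 643$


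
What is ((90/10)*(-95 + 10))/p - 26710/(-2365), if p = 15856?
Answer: 84340907/7499888 ≈ 11.246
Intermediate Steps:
((90/10)*(-95 + 10))/p - 26710/(-2365) = ((90/10)*(-95 + 10))/15856 - 26710/(-2365) = ((90*(⅒))*(-85))*(1/15856) - 26710*(-1/2365) = (9*(-85))*(1/15856) + 5342/473 = -765*1/15856 + 5342/473 = -765/15856 + 5342/473 = 84340907/7499888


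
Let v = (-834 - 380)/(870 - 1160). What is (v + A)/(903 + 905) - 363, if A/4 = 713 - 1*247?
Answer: -94893193/262160 ≈ -361.97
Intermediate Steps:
A = 1864 (A = 4*(713 - 1*247) = 4*(713 - 247) = 4*466 = 1864)
v = 607/145 (v = -1214/(-290) = -1214*(-1/290) = 607/145 ≈ 4.1862)
(v + A)/(903 + 905) - 363 = (607/145 + 1864)/(903 + 905) - 363 = (270887/145)/1808 - 363 = (270887/145)*(1/1808) - 363 = 270887/262160 - 363 = -94893193/262160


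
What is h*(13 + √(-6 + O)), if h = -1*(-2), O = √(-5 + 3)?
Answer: 26 + 2*√(-6 + I*√2) ≈ 26.573 + 4.9324*I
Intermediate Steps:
O = I*√2 (O = √(-2) = I*√2 ≈ 1.4142*I)
h = 2
h*(13 + √(-6 + O)) = 2*(13 + √(-6 + I*√2)) = 26 + 2*√(-6 + I*√2)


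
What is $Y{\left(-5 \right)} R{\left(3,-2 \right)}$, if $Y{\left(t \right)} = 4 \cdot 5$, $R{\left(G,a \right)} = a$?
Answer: $-40$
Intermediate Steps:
$Y{\left(t \right)} = 20$
$Y{\left(-5 \right)} R{\left(3,-2 \right)} = 20 \left(-2\right) = -40$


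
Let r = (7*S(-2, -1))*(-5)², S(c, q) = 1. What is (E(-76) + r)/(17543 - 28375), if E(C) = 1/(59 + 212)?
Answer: -23713/1467736 ≈ -0.016156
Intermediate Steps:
E(C) = 1/271
r = 175 (r = (7*1)*(-5)² = 7*25 = 175)
(E(-76) + r)/(17543 - 28375) = (1/271 + 175)/(17543 - 28375) = (47426/271)/(-10832) = (47426/271)*(-1/10832) = -23713/1467736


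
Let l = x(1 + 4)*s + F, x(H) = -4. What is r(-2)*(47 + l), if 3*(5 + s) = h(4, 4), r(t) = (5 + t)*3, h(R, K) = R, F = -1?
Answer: 546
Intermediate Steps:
r(t) = 15 + 3*t
s = -11/3 (s = -5 + (1/3)*4 = -5 + 4/3 = -11/3 ≈ -3.6667)
l = 41/3 (l = -4*(-11/3) - 1 = 44/3 - 1 = 41/3 ≈ 13.667)
r(-2)*(47 + l) = (15 + 3*(-2))*(47 + 41/3) = (15 - 6)*(182/3) = 9*(182/3) = 546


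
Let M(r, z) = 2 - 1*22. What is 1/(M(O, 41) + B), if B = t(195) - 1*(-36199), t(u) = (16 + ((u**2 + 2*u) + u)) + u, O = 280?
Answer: 1/75000 ≈ 1.3333e-5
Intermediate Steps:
M(r, z) = -20 (M(r, z) = 2 - 22 = -20)
t(u) = 16 + u**2 + 4*u (t(u) = (16 + (u**2 + 3*u)) + u = (16 + u**2 + 3*u) + u = 16 + u**2 + 4*u)
B = 75020 (B = (16 + 195**2 + 4*195) - 1*(-36199) = (16 + 38025 + 780) + 36199 = 38821 + 36199 = 75020)
1/(M(O, 41) + B) = 1/(-20 + 75020) = 1/75000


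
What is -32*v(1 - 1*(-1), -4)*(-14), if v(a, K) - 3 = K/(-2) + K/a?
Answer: 1344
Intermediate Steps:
v(a, K) = 3 - K/2 + K/a (v(a, K) = 3 + (K/(-2) + K/a) = 3 + (K*(-1/2) + K/a) = 3 + (-K/2 + K/a) = 3 - K/2 + K/a)
-32*v(1 - 1*(-1), -4)*(-14) = -32*(3 - 1/2*(-4) - 4/(1 - 1*(-1)))*(-14) = -32*(3 + 2 - 4/(1 + 1))*(-14) = -32*(3 + 2 - 4/2)*(-14) = -32*(3 + 2 - 4*1/2)*(-14) = -32*(3 + 2 - 2)*(-14) = -32*3*(-14) = -96*(-14) = 1344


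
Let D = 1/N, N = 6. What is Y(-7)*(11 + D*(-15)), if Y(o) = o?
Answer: -119/2 ≈ -59.500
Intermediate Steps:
D = ⅙ (D = 1/6 = 1*(⅙) = ⅙ ≈ 0.16667)
Y(-7)*(11 + D*(-15)) = -7*(11 + (⅙)*(-15)) = -7*(11 - 5/2) = -7*17/2 = -119/2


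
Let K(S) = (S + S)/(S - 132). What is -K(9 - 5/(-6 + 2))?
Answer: 82/487 ≈ 0.16838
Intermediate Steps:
K(S) = 2*S/(-132 + S) (K(S) = (2*S)/(-132 + S) = 2*S/(-132 + S))
-K(9 - 5/(-6 + 2)) = -2*(9 - 5/(-6 + 2))/(-132 + (9 - 5/(-6 + 2))) = -2*(9 - 5/(-4))/(-132 + (9 - 5/(-4))) = -2*(9 - 5*(-1/4))/(-132 + (9 - 5*(-1/4))) = -2*(9 + 5/4)/(-132 + (9 + 5/4)) = -2*41/(4*(-132 + 41/4)) = -2*41/(4*(-487/4)) = -2*41*(-4)/(4*487) = -1*(-82/487) = 82/487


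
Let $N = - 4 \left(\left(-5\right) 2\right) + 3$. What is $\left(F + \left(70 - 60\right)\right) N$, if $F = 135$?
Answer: $6235$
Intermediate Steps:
$N = 43$ ($N = \left(-4\right) \left(-10\right) + 3 = 40 + 3 = 43$)
$\left(F + \left(70 - 60\right)\right) N = \left(135 + \left(70 - 60\right)\right) 43 = \left(135 + 10\right) 43 = 145 \cdot 43 = 6235$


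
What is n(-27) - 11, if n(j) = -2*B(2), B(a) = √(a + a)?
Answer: -15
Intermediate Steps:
B(a) = √2*√a (B(a) = √(2*a) = √2*√a)
n(j) = -4 (n(j) = -2*√2*√2 = -2*2 = -4)
n(-27) - 11 = -4 - 11 = -15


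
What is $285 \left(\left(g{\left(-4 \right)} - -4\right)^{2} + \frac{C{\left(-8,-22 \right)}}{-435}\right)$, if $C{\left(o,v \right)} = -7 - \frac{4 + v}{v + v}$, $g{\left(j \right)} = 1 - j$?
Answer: $\frac{14731327}{638} \approx 23090.0$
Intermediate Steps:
$C{\left(o,v \right)} = -7 - \frac{4 + v}{2 v}$
$285 \left(\left(g{\left(-4 \right)} - -4\right)^{2} + \frac{C{\left(-8,-22 \right)}}{-435}\right) = 285 \left(\left(\left(1 - -4\right) - -4\right)^{2} + \frac{- \frac{15}{2} - \frac{2}{-22}}{-435}\right) = 285 \left(\left(\left(1 + 4\right) + 4\right)^{2} + \left(- \frac{15}{2} - - \frac{1}{11}\right) \left(- \frac{1}{435}\right)\right) = 285 \left(\left(5 + 4\right)^{2} + \left(- \frac{15}{2} + \frac{1}{11}\right) \left(- \frac{1}{435}\right)\right) = 285 \left(9^{2} - - \frac{163}{9570}\right) = 285 \left(81 + \frac{163}{9570}\right) = 285 \cdot \frac{775333}{9570} = \frac{14731327}{638}$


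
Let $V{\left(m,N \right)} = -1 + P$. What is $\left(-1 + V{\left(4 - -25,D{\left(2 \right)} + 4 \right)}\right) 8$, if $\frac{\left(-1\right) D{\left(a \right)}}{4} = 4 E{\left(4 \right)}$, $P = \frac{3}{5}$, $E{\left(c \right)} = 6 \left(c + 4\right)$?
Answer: $- \frac{56}{5} \approx -11.2$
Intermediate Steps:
$E{\left(c \right)} = 24 + 6 c$ ($E{\left(c \right)} = 6 \left(4 + c\right) = 24 + 6 c$)
$P = \frac{3}{5}$ ($P = 3 \cdot \frac{1}{5} = \frac{3}{5} \approx 0.6$)
$D{\left(a \right)} = -768$ ($D{\left(a \right)} = - 4 \cdot 4 \left(24 + 6 \cdot 4\right) = - 4 \cdot 4 \left(24 + 24\right) = - 4 \cdot 4 \cdot 48 = \left(-4\right) 192 = -768$)
$V{\left(m,N \right)} = - \frac{2}{5}$ ($V{\left(m,N \right)} = -1 + \frac{3}{5} = - \frac{2}{5}$)
$\left(-1 + V{\left(4 - -25,D{\left(2 \right)} + 4 \right)}\right) 8 = \left(-1 - \frac{2}{5}\right) 8 = \left(- \frac{7}{5}\right) 8 = - \frac{56}{5}$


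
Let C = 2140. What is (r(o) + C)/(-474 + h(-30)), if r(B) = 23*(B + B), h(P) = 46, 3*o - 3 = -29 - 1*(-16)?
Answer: -1490/321 ≈ -4.6417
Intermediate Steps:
o = -10/3 (o = 1 + (-29 - 1*(-16))/3 = 1 + (-29 + 16)/3 = 1 + (1/3)*(-13) = 1 - 13/3 = -10/3 ≈ -3.3333)
r(B) = 46*B (r(B) = 23*(2*B) = 46*B)
(r(o) + C)/(-474 + h(-30)) = (46*(-10/3) + 2140)/(-474 + 46) = (-460/3 + 2140)/(-428) = (5960/3)*(-1/428) = -1490/321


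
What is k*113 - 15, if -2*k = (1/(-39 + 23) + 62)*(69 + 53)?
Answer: -6831203/16 ≈ -4.2695e+5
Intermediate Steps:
k = -60451/16 (k = -(1/(-39 + 23) + 62)*(69 + 53)/2 = -(1/(-16) + 62)*122/2 = -(-1/16 + 62)*122/2 = -991*122/32 = -½*60451/8 = -60451/16 ≈ -3778.2)
k*113 - 15 = -60451/16*113 - 15 = -6830963/16 - 15 = -6831203/16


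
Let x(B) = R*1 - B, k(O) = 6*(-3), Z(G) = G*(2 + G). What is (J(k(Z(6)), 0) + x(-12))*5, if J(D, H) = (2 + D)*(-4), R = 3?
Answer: 395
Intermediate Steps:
k(O) = -18
J(D, H) = -8 - 4*D
x(B) = 3 - B (x(B) = 3*1 - B = 3 - B)
(J(k(Z(6)), 0) + x(-12))*5 = ((-8 - 4*(-18)) + (3 - 1*(-12)))*5 = ((-8 + 72) + (3 + 12))*5 = (64 + 15)*5 = 79*5 = 395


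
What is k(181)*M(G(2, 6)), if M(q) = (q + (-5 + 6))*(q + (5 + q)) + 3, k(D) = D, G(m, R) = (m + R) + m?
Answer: 50318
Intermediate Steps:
G(m, R) = R + 2*m (G(m, R) = (R + m) + m = R + 2*m)
M(q) = 3 + (1 + q)*(5 + 2*q) (M(q) = (q + 1)*(5 + 2*q) + 3 = (1 + q)*(5 + 2*q) + 3 = 3 + (1 + q)*(5 + 2*q))
k(181)*M(G(2, 6)) = 181*(8 + 2*(6 + 2*2)² + 7*(6 + 2*2)) = 181*(8 + 2*(6 + 4)² + 7*(6 + 4)) = 181*(8 + 2*10² + 7*10) = 181*(8 + 2*100 + 70) = 181*(8 + 200 + 70) = 181*278 = 50318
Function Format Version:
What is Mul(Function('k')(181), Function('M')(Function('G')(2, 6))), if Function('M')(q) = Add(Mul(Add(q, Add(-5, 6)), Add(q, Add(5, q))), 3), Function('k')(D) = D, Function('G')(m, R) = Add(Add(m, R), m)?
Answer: 50318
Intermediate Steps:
Function('G')(m, R) = Add(R, Mul(2, m)) (Function('G')(m, R) = Add(Add(R, m), m) = Add(R, Mul(2, m)))
Function('M')(q) = Add(3, Mul(Add(1, q), Add(5, Mul(2, q)))) (Function('M')(q) = Add(Mul(Add(q, 1), Add(5, Mul(2, q))), 3) = Add(Mul(Add(1, q), Add(5, Mul(2, q))), 3) = Add(3, Mul(Add(1, q), Add(5, Mul(2, q)))))
Mul(Function('k')(181), Function('M')(Function('G')(2, 6))) = Mul(181, Add(8, Mul(2, Pow(Add(6, Mul(2, 2)), 2)), Mul(7, Add(6, Mul(2, 2))))) = Mul(181, Add(8, Mul(2, Pow(Add(6, 4), 2)), Mul(7, Add(6, 4)))) = Mul(181, Add(8, Mul(2, Pow(10, 2)), Mul(7, 10))) = Mul(181, Add(8, Mul(2, 100), 70)) = Mul(181, Add(8, 200, 70)) = Mul(181, 278) = 50318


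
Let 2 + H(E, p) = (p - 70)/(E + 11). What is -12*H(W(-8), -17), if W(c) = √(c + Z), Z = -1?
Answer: 7302/65 - 1566*I/65 ≈ 112.34 - 24.092*I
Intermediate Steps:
W(c) = √(-1 + c) (W(c) = √(c - 1) = √(-1 + c))
H(E, p) = -2 + (-70 + p)/(11 + E) (H(E, p) = -2 + (p - 70)/(E + 11) = -2 + (-70 + p)/(11 + E))
-12*H(W(-8), -17) = -12*(-92 - 17 - 2*√(-1 - 8))/(11 + √(-1 - 8)) = -12*(-92 - 17 - 6*I)/(11 + √(-9)) = -12*(-92 - 17 - 6*I)/(11 + 3*I) = -12*(11 - 3*I)/130*(-92 - 17 - 6*I) = -12*(11 - 3*I)/130*(-109 - 6*I) = -6*(-109 - 6*I)*(11 - 3*I)/65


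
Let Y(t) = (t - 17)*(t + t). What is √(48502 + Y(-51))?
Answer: √55438 ≈ 235.45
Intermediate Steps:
Y(t) = 2*t*(-17 + t) (Y(t) = (-17 + t)*(2*t) = 2*t*(-17 + t))
√(48502 + Y(-51)) = √(48502 + 2*(-51)*(-17 - 51)) = √(48502 + 2*(-51)*(-68)) = √(48502 + 6936) = √55438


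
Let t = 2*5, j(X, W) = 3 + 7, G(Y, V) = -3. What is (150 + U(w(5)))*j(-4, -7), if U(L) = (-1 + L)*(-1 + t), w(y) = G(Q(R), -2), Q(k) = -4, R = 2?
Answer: 1140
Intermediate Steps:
w(y) = -3
j(X, W) = 10
t = 10
U(L) = -9 + 9*L (U(L) = (-1 + L)*(-1 + 10) = (-1 + L)*9 = -9 + 9*L)
(150 + U(w(5)))*j(-4, -7) = (150 + (-9 + 9*(-3)))*10 = (150 + (-9 - 27))*10 = (150 - 36)*10 = 114*10 = 1140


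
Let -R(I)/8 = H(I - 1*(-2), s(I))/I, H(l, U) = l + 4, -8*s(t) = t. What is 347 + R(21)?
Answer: 2357/7 ≈ 336.71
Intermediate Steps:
s(t) = -t/8
H(l, U) = 4 + l
R(I) = -8*(6 + I)/I (R(I) = -8*(4 + (I - 1*(-2)))/I = -8*(4 + (I + 2))/I = -8*(4 + (2 + I))/I = -8*(6 + I)/I)
347 + R(21) = 347 + (-8 - 48/21) = 347 + (-8 - 48*1/21) = 347 + (-8 - 16/7) = 347 - 72/7 = 2357/7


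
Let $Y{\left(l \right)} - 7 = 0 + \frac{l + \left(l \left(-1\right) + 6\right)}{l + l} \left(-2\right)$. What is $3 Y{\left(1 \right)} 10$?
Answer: $30$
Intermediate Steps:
$Y{\left(l \right)} = 7 - \frac{6}{l}$ ($Y{\left(l \right)} = 7 + \left(0 + \frac{l + \left(l \left(-1\right) + 6\right)}{l + l} \left(-2\right)\right) = 7 + \left(0 + \frac{l - \left(-6 + l\right)}{2 l} \left(-2\right)\right) = 7 + \left(0 + \left(l - \left(-6 + l\right)\right) \frac{1}{2 l} \left(-2\right)\right) = 7 + \left(0 + 6 \frac{1}{2 l} \left(-2\right)\right) = 7 + \left(0 + \frac{3}{l} \left(-2\right)\right) = 7 + \left(0 - \frac{6}{l}\right) = 7 - \frac{6}{l}$)
$3 Y{\left(1 \right)} 10 = 3 \left(7 - \frac{6}{1}\right) 10 = 3 \left(7 - 6\right) 10 = 3 \cdot 1 \cdot 10 = 3 \cdot 10 = 30$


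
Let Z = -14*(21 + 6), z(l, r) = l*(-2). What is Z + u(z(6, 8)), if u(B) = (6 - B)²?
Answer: -54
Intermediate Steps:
z(l, r) = -2*l
Z = -378 (Z = -14*27 = -378)
Z + u(z(6, 8)) = -378 + (-6 - 2*6)² = -378 + (-6 - 12)² = -378 + (-18)² = -378 + 324 = -54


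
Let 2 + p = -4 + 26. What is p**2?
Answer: 400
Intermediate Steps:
p = 20 (p = -2 + (-4 + 26) = -2 + 22 = 20)
p**2 = 20**2 = 400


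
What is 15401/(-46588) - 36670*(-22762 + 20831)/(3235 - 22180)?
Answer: -659835467341/176521932 ≈ -3738.0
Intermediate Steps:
15401/(-46588) - 36670*(-22762 + 20831)/(3235 - 22180) = 15401*(-1/46588) - 36670/((-18945/(-1931))) = -15401/46588 - 36670/((-18945*(-1/1931))) = -15401/46588 - 36670/18945/1931 = -15401/46588 - 36670*1931/18945 = -15401/46588 - 14161954/3789 = -659835467341/176521932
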